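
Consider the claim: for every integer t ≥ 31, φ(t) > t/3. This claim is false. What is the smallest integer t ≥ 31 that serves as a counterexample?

A counterexample is any integer t ≥ 31 such that the claim fails; we check each in order.
The first 5 eligible values, up to t = 35, all satisfy the conclusion.
t = 36: φ(36) = 12 and 36/3 = 12, so φ(36) ≤ 36/3.
So t = 36 is the smallest counterexample.

t = 36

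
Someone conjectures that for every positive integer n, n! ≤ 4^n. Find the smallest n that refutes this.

We need the least positive integer n for which n! > 4^n.
The first 8 eligible values, up to n = 8, all satisfy the conclusion.
n = 9: n! = 362880 and 4^n = 262144, so 362880 > 262144.
Hence n = 9 is a counterexample.

n = 9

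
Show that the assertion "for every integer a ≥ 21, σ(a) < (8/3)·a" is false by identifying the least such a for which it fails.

a = 60

Check each integer a ≥ 21 in order until the claim fails.
For a = 21, 22, 23, 24, …, 57, 58, 59 the conclusion holds.
a = 60: σ(60) = 168; 168 ≥ 160.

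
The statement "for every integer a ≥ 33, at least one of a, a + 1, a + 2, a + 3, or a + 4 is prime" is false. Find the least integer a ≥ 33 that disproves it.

Check each integer a ≥ 33 in order until a, a + 1, a + 2, a + 3, a + 4 are all composite.
The first 15 eligible values, up to a = 47, all satisfy the conclusion.
a = 48: 48 = 2 × 24; 49 = 7 × 7; 50 = 2 × 25; 51 = 3 × 17; 52 = 2 × 26 — all composite.
Thus a = 48 disproves the claim, and no smaller a works.

a = 48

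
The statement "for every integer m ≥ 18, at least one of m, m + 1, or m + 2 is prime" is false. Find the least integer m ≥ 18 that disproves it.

A counterexample is any integer m ≥ 18 such that m, m + 1, m + 2 are all composite; we check each in order.
m = 18: 19 is prime.
m = 19: 19 is prime.
m = 20: 20 = 2 × 10; 21 = 3 × 7; 22 = 2 × 11 — all composite.
So m = 20 is the smallest counterexample.

m = 20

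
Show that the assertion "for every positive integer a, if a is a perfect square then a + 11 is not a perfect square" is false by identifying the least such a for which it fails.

a = 25

We need the least positive integer a for which a is a perfect square but a + 11 is a perfect square.
The first 4 eligible values, up to a = 16, all satisfy the conclusion.
a = 25: 25 = 5² and 25 + 11 = 36 = 6².
So a = 25 is the smallest counterexample.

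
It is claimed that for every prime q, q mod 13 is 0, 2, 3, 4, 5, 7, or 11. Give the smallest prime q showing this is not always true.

We need the least prime q for which the claim fails.
q = 2: 2 mod 13 = 2.
q = 3: 3 mod 13 = 3.
q = 5: 5 mod 13 = 5.
q = 7: 7 mod 13 = 7.
q = 11: 11 mod 13 = 11.
q = 13: 13 mod 13 = 0.
q = 17: 17 mod 13 = 4.
q = 19: 19 mod 13 = 6 — not in {0, 2, 3, 4, 5, 7, 11}.
Thus q = 19 disproves the claim, and no smaller q works.

q = 19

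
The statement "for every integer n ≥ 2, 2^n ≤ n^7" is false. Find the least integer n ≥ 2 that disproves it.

n = 37

The first 35 eligible values, up to n = 36, all satisfy the conclusion.
n = 37: 2^n = 137438953472 and n^7 = 94931877133, so 137438953472 > 94931877133.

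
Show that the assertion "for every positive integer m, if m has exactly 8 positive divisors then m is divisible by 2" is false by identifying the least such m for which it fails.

m = 105

Check each positive integer m in order until m has exactly 8 positive divisors but m is not divisible by 2.
For m = 24, 30, 40, 42, …, 88, 102, 104 the conclusion holds.
m = 105: τ(105) = 8; 105 mod 2 = 1.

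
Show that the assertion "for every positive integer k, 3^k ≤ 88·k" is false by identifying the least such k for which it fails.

Check each positive integer k in order until 3^k > 88·k.
The first 5 eligible values, up to k = 5, all satisfy the conclusion.
k = 6: 3^k = 729 and 88·k = 528, so 729 > 528.

k = 6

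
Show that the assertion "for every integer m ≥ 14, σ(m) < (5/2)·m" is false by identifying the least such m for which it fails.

A counterexample is any integer m ≥ 14 such that the claim fails; we check each in order.
The first 10 eligible values, up to m = 23, all satisfy the conclusion.
m = 24: σ(24) = 60; 60 ≥ 60.
So m = 24 is the smallest counterexample.

m = 24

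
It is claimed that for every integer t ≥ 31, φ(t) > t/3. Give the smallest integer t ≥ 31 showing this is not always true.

A counterexample is any integer t ≥ 31 such that the claim fails; we check each in order.
The first 5 eligible values, up to t = 35, all satisfy the conclusion.
t = 36: φ(36) = 12 and 36/3 = 12, so φ(36) ≤ 36/3.
Thus t = 36 disproves the claim, and no smaller t works.

t = 36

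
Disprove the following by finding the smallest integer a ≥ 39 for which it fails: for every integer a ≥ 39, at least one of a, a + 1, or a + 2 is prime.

A counterexample is any integer a ≥ 39 such that a, a + 1, a + 2 are all composite; we check each in order.
a = 39: 41 is prime.
a = 40: 41 is prime.
a = 41: 41 is prime.
a = 42: 43 is prime.
a = 43: 43 is prime.
a = 44: 44 = 2 × 22; 45 = 3 × 15; 46 = 2 × 23 — all composite.

a = 44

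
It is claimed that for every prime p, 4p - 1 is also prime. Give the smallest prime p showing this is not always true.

p = 2: 4p - 1 = 7, prime.
p = 3: 4p - 1 = 11, prime.
p = 5: 4p - 1 = 19, prime.
p = 7: 4p - 1 = 27 = 3 × 9, not prime.

p = 7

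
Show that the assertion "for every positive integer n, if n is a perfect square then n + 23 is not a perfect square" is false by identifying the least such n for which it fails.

For n = 1, 4, 9, 16, 25, 36, 49, 64, 81, 100 the conclusion holds.
n = 121: 121 = 11² and 121 + 23 = 144 = 12².

n = 121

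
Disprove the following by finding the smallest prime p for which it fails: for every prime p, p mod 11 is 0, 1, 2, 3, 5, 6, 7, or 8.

p = 31

A counterexample is any prime p such that the claim fails; we check each in order.
The first 10 eligible values, up to p = 29, all satisfy the conclusion.
p = 31: 31 mod 11 = 9 — not in {0, 1, 2, 3, 5, 6, 7, 8}.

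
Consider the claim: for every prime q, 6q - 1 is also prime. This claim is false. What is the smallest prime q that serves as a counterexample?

q = 11

We need the least prime q for which 6q - 1 is not prime.
For q = 2, 3, 5, 7 the conclusion holds.
q = 11: 6q - 1 = 65 = 5 × 13, not prime.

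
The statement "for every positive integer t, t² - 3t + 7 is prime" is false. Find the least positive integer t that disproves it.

The first 5 eligible values, up to t = 5, all satisfy the conclusion.
t = 6: t² - 3t + 7 = 25 = 5 × 5, composite.

t = 6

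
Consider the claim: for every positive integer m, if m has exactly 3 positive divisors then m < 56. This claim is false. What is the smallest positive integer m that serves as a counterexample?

Check each positive integer m in order until m has exactly 3 positive divisors but the claim fails.
The first 4 eligible values, up to m = 49, all satisfy the conclusion.
m = 121: τ(121) = 3; 121 ≥ 56.
So m = 121 is the smallest counterexample.

m = 121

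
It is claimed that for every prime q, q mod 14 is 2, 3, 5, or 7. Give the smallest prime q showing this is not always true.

We need the least prime q for which the claim fails.
For q = 2, 3, 5, 7 the conclusion holds.
q = 11: 11 mod 14 = 11 — not in {2, 3, 5, 7}.

q = 11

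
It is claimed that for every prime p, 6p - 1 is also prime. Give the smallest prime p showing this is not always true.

p = 11

We need the least prime p for which 6p - 1 is not prime.
p = 2: 6p - 1 = 11, prime.
p = 3: 6p - 1 = 17, prime.
p = 5: 6p - 1 = 29, prime.
p = 7: 6p - 1 = 41, prime.
p = 11: 6p - 1 = 65 = 5 × 13, not prime.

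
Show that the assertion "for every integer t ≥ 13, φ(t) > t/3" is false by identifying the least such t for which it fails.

A counterexample is any integer t ≥ 13 such that the claim fails; we check each in order.
For t = 13, 14, 15, 16, 17 the conclusion holds.
t = 18: φ(18) = 6 and 18/3 = 6, so φ(18) ≤ 18/3.

t = 18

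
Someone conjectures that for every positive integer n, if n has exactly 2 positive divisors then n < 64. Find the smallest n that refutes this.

n = 67

The first 18 eligible values, up to n = 61, all satisfy the conclusion.
n = 67: τ(67) = 2; 67 ≥ 64.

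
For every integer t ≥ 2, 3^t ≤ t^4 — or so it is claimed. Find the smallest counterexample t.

The first 6 eligible values, up to t = 7, all satisfy the conclusion.
t = 8: 3^t = 6561 and t^4 = 4096, so 6561 > 4096.
So t = 8 is the smallest counterexample.

t = 8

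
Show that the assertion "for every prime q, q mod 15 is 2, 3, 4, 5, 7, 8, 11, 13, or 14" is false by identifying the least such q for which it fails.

Check each prime q in order until the claim fails.
For q = 2, 3, 5, 7, 11, 13, 17, 19, 23, 29 the conclusion holds.
q = 31: 31 mod 15 = 1 — not in {2, 3, 4, 5, 7, 8, 11, 13, 14}.

q = 31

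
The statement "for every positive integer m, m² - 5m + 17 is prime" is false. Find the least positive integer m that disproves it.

m = 13

We need the least positive integer m for which m² - 5m + 17 is not prime.
For m = 1, 2, 3, 4, …, 10, 11, 12 the conclusion holds.
m = 13: m² - 5m + 17 = 121 = 11 × 11, composite.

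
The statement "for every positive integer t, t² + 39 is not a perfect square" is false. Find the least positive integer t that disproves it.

The first 4 eligible values, up to t = 4, all satisfy the conclusion.
t = 5: 5² + 39 = 64 = 8², a perfect square.

t = 5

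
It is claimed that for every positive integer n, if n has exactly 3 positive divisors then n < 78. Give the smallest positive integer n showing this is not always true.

Check each positive integer n in order until n has exactly 3 positive divisors but the claim fails.
n = 4: τ(4) = 3; 4 < 78.
n = 9: τ(9) = 3; 9 < 78.
n = 25: τ(25) = 3; 25 < 78.
n = 49: τ(49) = 3; 49 < 78.
n = 121: τ(121) = 3; 121 ≥ 78.
Hence n = 121 is a counterexample.

n = 121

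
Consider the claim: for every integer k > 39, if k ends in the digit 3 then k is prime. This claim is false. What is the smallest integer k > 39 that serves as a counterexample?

k = 63

For k = 43, 53 the conclusion holds.
k = 63: 63 ends in 3; 63 = 3 × 21, composite.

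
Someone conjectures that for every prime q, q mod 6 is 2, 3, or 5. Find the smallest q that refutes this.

A counterexample is any prime q such that the claim fails; we check each in order.
q = 2: 2 mod 6 = 2.
q = 3: 3 mod 6 = 3.
q = 5: 5 mod 6 = 5.
q = 7: 7 mod 6 = 1 — not in {2, 3, 5}.

q = 7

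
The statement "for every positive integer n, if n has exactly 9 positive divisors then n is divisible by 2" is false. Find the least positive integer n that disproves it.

n = 225

A counterexample is any positive integer n such that n has exactly 9 positive divisors but n is not divisible by 2; we check each in order.
n = 36: τ(36) = 9; 36 mod 2 = 0.
n = 100: τ(100) = 9; 100 mod 2 = 0.
n = 196: τ(196) = 9; 196 mod 2 = 0.
n = 225: τ(225) = 9; 225 mod 2 = 1.
Hence n = 225 is a counterexample.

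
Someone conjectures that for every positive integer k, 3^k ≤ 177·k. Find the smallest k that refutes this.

k = 7

A counterexample is any positive integer k such that 3^k > 177·k; we check each in order.
The first 6 eligible values, up to k = 6, all satisfy the conclusion.
k = 7: 3^k = 2187 and 177·k = 1239, so 2187 > 1239.
Thus k = 7 disproves the claim, and no smaller k works.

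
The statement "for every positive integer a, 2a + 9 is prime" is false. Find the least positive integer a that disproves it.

Check each positive integer a in order until 2a + 9 is not prime.
For a = 1, 2 the conclusion holds.
a = 3: 2a + 9 = 15 = 3 × 5, composite.

a = 3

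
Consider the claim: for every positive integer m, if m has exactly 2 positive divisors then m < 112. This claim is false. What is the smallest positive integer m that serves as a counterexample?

m = 113

Check each positive integer m in order until m has exactly 2 positive divisors but the claim fails.
For m = 2, 3, 5, 7, …, 103, 107, 109 the conclusion holds.
m = 113: τ(113) = 2; 113 ≥ 112.
So m = 113 is the smallest counterexample.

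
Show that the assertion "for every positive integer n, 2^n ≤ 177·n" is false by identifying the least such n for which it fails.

n = 11

For n = 1, 2, 3, 4, 5, 6, 7, 8, 9, 10 the conclusion holds.
n = 11: 2^n = 2048 and 177·n = 1947, so 2048 > 1947.
Thus n = 11 disproves the claim, and no smaller n works.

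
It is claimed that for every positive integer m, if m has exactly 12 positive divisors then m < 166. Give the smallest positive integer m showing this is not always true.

m = 198

A counterexample is any positive integer m such that m has exactly 12 positive divisors but the claim fails; we check each in order.
For m = 60, 72, 84, 90, …, 150, 156, 160 the conclusion holds.
m = 198: τ(198) = 12; 198 ≥ 166.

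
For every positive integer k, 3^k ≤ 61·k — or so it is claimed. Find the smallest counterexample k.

We need the least positive integer k for which 3^k > 61·k.
The first 5 eligible values, up to k = 5, all satisfy the conclusion.
k = 6: 3^k = 729 and 61·k = 366, so 729 > 366.
So k = 6 is the smallest counterexample.

k = 6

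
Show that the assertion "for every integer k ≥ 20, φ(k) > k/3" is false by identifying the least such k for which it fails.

The first 4 eligible values, up to k = 23, all satisfy the conclusion.
k = 24: φ(24) = 8 and 24/3 = 8, so φ(24) ≤ 24/3.
Hence k = 24 is a counterexample.

k = 24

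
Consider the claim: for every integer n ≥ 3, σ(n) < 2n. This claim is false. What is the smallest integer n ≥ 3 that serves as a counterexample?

n = 6

A counterexample is any integer n ≥ 3 such that the claim fails; we check each in order.
For n = 3, 4, 5 the conclusion holds.
n = 6: σ(6) = 12; 12 ≥ 12.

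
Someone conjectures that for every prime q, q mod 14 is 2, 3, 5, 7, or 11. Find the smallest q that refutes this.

q = 2: 2 mod 14 = 2.
q = 3: 3 mod 14 = 3.
q = 5: 5 mod 14 = 5.
q = 7: 7 mod 14 = 7.
q = 11: 11 mod 14 = 11.
q = 13: 13 mod 14 = 13 — not in {2, 3, 5, 7, 11}.
So q = 13 is the smallest counterexample.

q = 13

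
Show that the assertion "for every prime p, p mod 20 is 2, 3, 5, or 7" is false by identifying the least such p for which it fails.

We need the least prime p for which the claim fails.
For p = 2, 3, 5, 7 the conclusion holds.
p = 11: 11 mod 20 = 11 — not in {2, 3, 5, 7}.

p = 11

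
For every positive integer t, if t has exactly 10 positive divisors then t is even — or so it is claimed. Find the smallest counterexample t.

For t = 48, 80, 112, 162, 176, 208, 272, 304, 368 the conclusion holds.
t = 405: divisors of 405: 10 divisors; 405 is odd.
So t = 405 is the smallest counterexample.

t = 405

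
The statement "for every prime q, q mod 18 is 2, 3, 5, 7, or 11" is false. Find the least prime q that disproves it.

q = 13

Check each prime q in order until the claim fails.
q = 2: 2 mod 18 = 2.
q = 3: 3 mod 18 = 3.
q = 5: 5 mod 18 = 5.
q = 7: 7 mod 18 = 7.
q = 11: 11 mod 18 = 11.
q = 13: 13 mod 18 = 13 — not in {2, 3, 5, 7, 11}.
Thus q = 13 disproves the claim, and no smaller q works.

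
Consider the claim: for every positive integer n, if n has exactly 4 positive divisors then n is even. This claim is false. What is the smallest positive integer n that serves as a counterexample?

n = 15

For n = 6, 8, 10, 14 the conclusion holds.
n = 15: divisors of 15: 1, 3, 5, 15; 15 is odd.
So n = 15 is the smallest counterexample.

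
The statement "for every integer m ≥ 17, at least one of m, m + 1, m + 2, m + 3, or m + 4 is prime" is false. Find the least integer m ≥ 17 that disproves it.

m = 24

A counterexample is any integer m ≥ 17 such that m, m + 1, m + 2, m + 3, m + 4 are all composite; we check each in order.
For m = 17, 18, 19, 20, 21, 22, 23 the conclusion holds.
m = 24: 24 = 2 × 12; 25 = 5 × 5; 26 = 2 × 13; 27 = 3 × 9; 28 = 2 × 14 — all composite.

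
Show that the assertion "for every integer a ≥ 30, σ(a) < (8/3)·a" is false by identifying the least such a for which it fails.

Check each integer a ≥ 30 in order until the claim fails.
The first 30 eligible values, up to a = 59, all satisfy the conclusion.
a = 60: σ(60) = 168; 168 ≥ 160.
Hence a = 60 is a counterexample.

a = 60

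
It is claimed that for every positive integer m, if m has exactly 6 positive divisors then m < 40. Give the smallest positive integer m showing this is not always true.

m = 12: τ(12) = 6; 12 < 40.
m = 18: τ(18) = 6; 18 < 40.
m = 20: τ(20) = 6; 20 < 40.
m = 28: τ(28) = 6; 28 < 40.
m = 32: τ(32) = 6; 32 < 40.
m = 44: τ(44) = 6; 44 ≥ 40.
So m = 44 is the smallest counterexample.

m = 44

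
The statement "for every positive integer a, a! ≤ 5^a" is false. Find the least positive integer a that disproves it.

We need the least positive integer a for which a! > 5^a.
For a = 1, 2, 3, 4, …, 9, 10, 11 the conclusion holds.
a = 12: a! = 479001600 and 5^a = 244140625, so 479001600 > 244140625.
So a = 12 is the smallest counterexample.

a = 12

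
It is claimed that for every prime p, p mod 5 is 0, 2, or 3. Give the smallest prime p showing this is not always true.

p = 11

A counterexample is any prime p such that the claim fails; we check each in order.
p = 2: 2 mod 5 = 2.
p = 3: 3 mod 5 = 3.
p = 5: 5 mod 5 = 0.
p = 7: 7 mod 5 = 2.
p = 11: 11 mod 5 = 1 — not in {0, 2, 3}.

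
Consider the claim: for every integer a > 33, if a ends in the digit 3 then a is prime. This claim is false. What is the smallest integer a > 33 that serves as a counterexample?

A counterexample is any integer a > 33 such that a ends in the digit 3 but a is not prime; we check each in order.
a = 43: 43 ends in 3 and is prime.
a = 53: 53 ends in 3 and is prime.
a = 63: 63 ends in 3; 63 = 3 × 21, composite.
Thus a = 63 disproves the claim, and no smaller a works.

a = 63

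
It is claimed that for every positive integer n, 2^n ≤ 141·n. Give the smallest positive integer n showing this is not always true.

We need the least positive integer n for which 2^n > 141·n.
For n = 1, 2, 3, 4, 5, 6, 7, 8, 9, 10 the conclusion holds.
n = 11: 2^n = 2048 and 141·n = 1551, so 2048 > 1551.
Hence n = 11 is a counterexample.

n = 11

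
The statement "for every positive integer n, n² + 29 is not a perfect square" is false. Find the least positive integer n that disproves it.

A counterexample is any positive integer n such that n² + 29 is a perfect square; we check each in order.
For n = 1, 2, 3, 4, …, 11, 12, 13 the conclusion holds.
n = 14: 14² + 29 = 225 = 15², a perfect square.
Hence n = 14 is a counterexample.

n = 14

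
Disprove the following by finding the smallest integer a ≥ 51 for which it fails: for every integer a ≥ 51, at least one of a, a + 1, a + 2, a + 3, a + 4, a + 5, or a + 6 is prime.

Check each integer a ≥ 51 in order until a, a + 1, a + 2, a + 3, a + 4, a + 5, a + 6 are all composite.
The first 39 eligible values, up to a = 89, all satisfy the conclusion.
a = 90: 90 = 2 × 45; 91 = 7 × 13; 92 = 2 × 46; 93 = 3 × 31; 94 = 2 × 47; 95 = 5 × 19; 96 = 2 × 48 — all composite.

a = 90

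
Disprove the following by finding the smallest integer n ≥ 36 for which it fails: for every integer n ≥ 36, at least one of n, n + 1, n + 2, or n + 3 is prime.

For n = 36, 37, 38, 39, …, 45, 46, 47 the conclusion holds.
n = 48: 48 = 2 × 24; 49 = 7 × 7; 50 = 2 × 25; 51 = 3 × 17 — all composite.

n = 48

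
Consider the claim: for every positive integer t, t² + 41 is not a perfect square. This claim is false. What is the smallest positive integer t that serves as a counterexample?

t = 20

A counterexample is any positive integer t such that t² + 41 is a perfect square; we check each in order.
For t = 1, 2, 3, 4, …, 17, 18, 19 the conclusion holds.
t = 20: 20² + 41 = 441 = 21², a perfect square.
Hence t = 20 is a counterexample.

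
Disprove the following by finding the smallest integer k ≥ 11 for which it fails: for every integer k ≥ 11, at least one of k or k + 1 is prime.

k = 14

Check each integer k ≥ 11 in order until k, k + 1 are both composite.
k = 11: 11 is prime.
k = 12: 13 is prime.
k = 13: 13 is prime.
k = 14: 14 = 2 × 7; 15 = 3 × 5 — both composite.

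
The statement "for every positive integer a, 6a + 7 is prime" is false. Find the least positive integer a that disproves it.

a = 3

A counterexample is any positive integer a such that 6a + 7 is not prime; we check each in order.
For a = 1, 2 the conclusion holds.
a = 3: 6a + 7 = 25 = 5 × 5, composite.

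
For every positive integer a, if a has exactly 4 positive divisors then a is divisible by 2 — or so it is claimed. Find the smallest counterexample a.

A counterexample is any positive integer a such that a has exactly 4 positive divisors but a is not divisible by 2; we check each in order.
a = 6: τ(6) = 4; 6 mod 2 = 0.
a = 8: τ(8) = 4; 8 mod 2 = 0.
a = 10: τ(10) = 4; 10 mod 2 = 0.
a = 14: τ(14) = 4; 14 mod 2 = 0.
a = 15: τ(15) = 4; 15 mod 2 = 1.
So a = 15 is the smallest counterexample.

a = 15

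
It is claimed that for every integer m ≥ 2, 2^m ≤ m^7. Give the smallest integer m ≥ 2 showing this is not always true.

For m = 2, 3, 4, 5, …, 34, 35, 36 the conclusion holds.
m = 37: 2^m = 137438953472 and m^7 = 94931877133, so 137438953472 > 94931877133.
So m = 37 is the smallest counterexample.

m = 37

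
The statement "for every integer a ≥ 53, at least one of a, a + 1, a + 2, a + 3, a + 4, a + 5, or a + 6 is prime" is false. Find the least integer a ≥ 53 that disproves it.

a = 90

Check each integer a ≥ 53 in order until a, a + 1, a + 2, a + 3, a + 4, a + 5, a + 6 are all composite.
For a = 53, 54, 55, 56, …, 87, 88, 89 the conclusion holds.
a = 90: 90 = 2 × 45; 91 = 7 × 13; 92 = 2 × 46; 93 = 3 × 31; 94 = 2 × 47; 95 = 5 × 19; 96 = 2 × 48 — all composite.
Thus a = 90 disproves the claim, and no smaller a works.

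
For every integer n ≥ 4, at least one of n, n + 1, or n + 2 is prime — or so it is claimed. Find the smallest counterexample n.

A counterexample is any integer n ≥ 4 such that n, n + 1, n + 2 are all composite; we check each in order.
n = 4: 5 is prime.
n = 5: 5 is prime.
n = 6: 7 is prime.
n = 7: 7 is prime.
n = 8: 8 = 2 × 4; 9 = 3 × 3; 10 = 2 × 5 — all composite.

n = 8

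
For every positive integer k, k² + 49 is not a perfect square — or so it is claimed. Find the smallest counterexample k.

k = 24

A counterexample is any positive integer k such that k² + 49 is a perfect square; we check each in order.
The first 23 eligible values, up to k = 23, all satisfy the conclusion.
k = 24: 24² + 49 = 625 = 25², a perfect square.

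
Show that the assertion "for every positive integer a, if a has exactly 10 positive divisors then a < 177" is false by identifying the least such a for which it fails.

a = 208

A counterexample is any positive integer a such that a has exactly 10 positive divisors but the claim fails; we check each in order.
The first 5 eligible values, up to a = 176, all satisfy the conclusion.
a = 208: τ(208) = 10; 208 ≥ 177.
So a = 208 is the smallest counterexample.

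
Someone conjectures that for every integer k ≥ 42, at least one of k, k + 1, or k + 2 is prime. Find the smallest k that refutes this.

Check each integer k ≥ 42 in order until k, k + 1, k + 2 are all composite.
For k = 42, 43 the conclusion holds.
k = 44: 44 = 2 × 22; 45 = 3 × 15; 46 = 2 × 23 — all composite.

k = 44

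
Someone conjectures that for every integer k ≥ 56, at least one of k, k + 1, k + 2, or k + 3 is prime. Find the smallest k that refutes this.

We need the least integer k ≥ 56 for which k, k + 1, k + 2, k + 3 are all composite.
The first 6 eligible values, up to k = 61, all satisfy the conclusion.
k = 62: 62 = 2 × 31; 63 = 3 × 21; 64 = 2 × 32; 65 = 5 × 13 — all composite.

k = 62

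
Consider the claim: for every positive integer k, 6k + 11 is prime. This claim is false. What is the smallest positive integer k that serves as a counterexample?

k = 4

We need the least positive integer k for which 6k + 11 is not prime.
k = 1: 6k + 11 = 17, prime.
k = 2: 6k + 11 = 23, prime.
k = 3: 6k + 11 = 29, prime.
k = 4: 6k + 11 = 35 = 5 × 7, composite.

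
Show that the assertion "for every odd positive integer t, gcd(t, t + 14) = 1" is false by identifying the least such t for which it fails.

Check each odd positive integer t in order until gcd(t, t + 14) > 1.
For t = 1, 3, 5 the conclusion holds.
t = 7: gcd(7, 21) = 7.
Thus t = 7 disproves the claim, and no smaller t works.

t = 7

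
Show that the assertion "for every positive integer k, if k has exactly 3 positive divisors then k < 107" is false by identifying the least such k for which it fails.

k = 4: τ(4) = 3; 4 < 107.
k = 9: τ(9) = 3; 9 < 107.
k = 25: τ(25) = 3; 25 < 107.
k = 49: τ(49) = 3; 49 < 107.
k = 121: τ(121) = 3; 121 ≥ 107.
Thus k = 121 disproves the claim, and no smaller k works.

k = 121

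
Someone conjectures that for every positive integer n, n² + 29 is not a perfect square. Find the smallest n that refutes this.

For n = 1, 2, 3, 4, …, 11, 12, 13 the conclusion holds.
n = 14: 14² + 29 = 225 = 15², a perfect square.

n = 14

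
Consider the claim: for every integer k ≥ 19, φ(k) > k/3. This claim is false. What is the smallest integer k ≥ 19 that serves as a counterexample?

Check each integer k ≥ 19 in order until the claim fails.
k = 19: φ(19) = 18 and 19/3 = 19/3, so φ(19) > 19/3.
k = 20: φ(20) = 8 and 20/3 = 20/3, so φ(20) > 20/3.
k = 21: φ(21) = 12 and 21/3 = 7, so φ(21) > 21/3.
k = 22: φ(22) = 10 and 22/3 = 22/3, so φ(22) > 22/3.
k = 23: φ(23) = 22 and 23/3 = 23/3, so φ(23) > 23/3.
k = 24: φ(24) = 8 and 24/3 = 8, so φ(24) ≤ 24/3.
Thus k = 24 disproves the claim, and no smaller k works.

k = 24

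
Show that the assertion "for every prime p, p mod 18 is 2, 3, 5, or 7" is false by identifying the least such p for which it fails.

p = 11

The first 4 eligible values, up to p = 7, all satisfy the conclusion.
p = 11: 11 mod 18 = 11 — not in {2, 3, 5, 7}.
Hence p = 11 is a counterexample.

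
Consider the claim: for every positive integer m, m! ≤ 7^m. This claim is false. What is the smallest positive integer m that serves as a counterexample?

m = 17

Check each positive integer m in order until m! > 7^m.
The first 16 eligible values, up to m = 16, all satisfy the conclusion.
m = 17: m! = 355687428096000 and 7^m = 232630513987207, so 355687428096000 > 232630513987207.
So m = 17 is the smallest counterexample.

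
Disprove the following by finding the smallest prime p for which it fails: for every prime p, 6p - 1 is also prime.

p = 11

For p = 2, 3, 5, 7 the conclusion holds.
p = 11: 6p - 1 = 65 = 5 × 13, not prime.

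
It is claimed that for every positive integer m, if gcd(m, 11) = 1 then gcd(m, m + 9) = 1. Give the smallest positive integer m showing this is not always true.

m = 3

m = 1: gcd(1, 10) = 1.
m = 2: gcd(2, 11) = 1.
m = 3: gcd(3, 12) = 3.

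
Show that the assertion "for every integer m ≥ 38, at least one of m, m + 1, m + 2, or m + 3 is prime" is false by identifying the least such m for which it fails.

For m = 38, 39, 40, 41, 42, 43, 44, 45, 46, 47 the conclusion holds.
m = 48: 48 = 2 × 24; 49 = 7 × 7; 50 = 2 × 25; 51 = 3 × 17 — all composite.
Hence m = 48 is a counterexample.

m = 48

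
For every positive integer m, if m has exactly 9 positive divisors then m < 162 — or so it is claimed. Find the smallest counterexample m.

Check each positive integer m in order until m has exactly 9 positive divisors but the claim fails.
m = 36: τ(36) = 9; 36 < 162.
m = 100: τ(100) = 9; 100 < 162.
m = 196: τ(196) = 9; 196 ≥ 162.
So m = 196 is the smallest counterexample.

m = 196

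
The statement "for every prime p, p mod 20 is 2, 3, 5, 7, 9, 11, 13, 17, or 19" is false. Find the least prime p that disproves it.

We need the least prime p for which the claim fails.
For p = 2, 3, 5, 7, …, 29, 31, 37 the conclusion holds.
p = 41: 41 mod 20 = 1 — not in {2, 3, 5, 7, 9, 11, 13, 17, 19}.

p = 41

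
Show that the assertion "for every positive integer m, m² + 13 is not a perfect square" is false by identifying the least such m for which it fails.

We need the least positive integer m for which m² + 13 is a perfect square.
m = 1: 1² + 13 = 14, not a perfect square.
m = 2: 2² + 13 = 17, not a perfect square.
m = 3: 3² + 13 = 22, not a perfect square.
m = 4: 4² + 13 = 29, not a perfect square.
m = 5: 5² + 13 = 38, not a perfect square.
m = 6: 6² + 13 = 49 = 7², a perfect square.
So m = 6 is the smallest counterexample.

m = 6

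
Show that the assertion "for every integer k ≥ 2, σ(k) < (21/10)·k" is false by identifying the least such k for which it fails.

k = 12

We need the least integer k ≥ 2 for which the claim fails.
For k = 2, 3, 4, 5, 6, 7, 8, 9, 10, 11 the conclusion holds.
k = 12: σ(12) = 28; 28 ≥ 126/5.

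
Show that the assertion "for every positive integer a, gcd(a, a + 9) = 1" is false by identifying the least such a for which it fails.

a = 3

a = 1: gcd(1, 10) = 1.
a = 2: gcd(2, 11) = 1.
a = 3: gcd(3, 12) = 3.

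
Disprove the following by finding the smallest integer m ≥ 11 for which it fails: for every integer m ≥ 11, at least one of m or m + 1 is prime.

Check each integer m ≥ 11 in order until m, m + 1 are both composite.
For m = 11, 12, 13 the conclusion holds.
m = 14: 14 = 2 × 7; 15 = 3 × 5 — both composite.

m = 14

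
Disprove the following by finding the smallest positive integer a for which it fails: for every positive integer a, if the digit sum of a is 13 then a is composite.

A counterexample is any positive integer a such that the digit sum of a is 13 but a is prime; we check each in order.
a = 49: digit sum 13; 49 is composite.
a = 58: digit sum 13; 58 is composite.
a = 67: digit sum 13; 67 is prime, not composite.

a = 67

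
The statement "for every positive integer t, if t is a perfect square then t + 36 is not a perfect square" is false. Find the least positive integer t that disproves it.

t = 1: 1 + 36 = 37, not a perfect square.
t = 4: 4 + 36 = 40, not a perfect square.
t = 9: 9 + 36 = 45, not a perfect square.
t = 16: 16 + 36 = 52, not a perfect square.
t = 25: 25 + 36 = 61, not a perfect square.
t = 36: 36 + 36 = 72, not a perfect square.
t = 49: 49 + 36 = 85, not a perfect square.
t = 64: 64 = 8² and 64 + 36 = 100 = 10².
Thus t = 64 disproves the claim, and no smaller t works.

t = 64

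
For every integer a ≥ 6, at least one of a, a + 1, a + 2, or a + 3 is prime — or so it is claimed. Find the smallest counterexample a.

For a = 6, 7, 8, 9, …, 21, 22, 23 the conclusion holds.
a = 24: 24 = 2 × 12; 25 = 5 × 5; 26 = 2 × 13; 27 = 3 × 9 — all composite.
So a = 24 is the smallest counterexample.

a = 24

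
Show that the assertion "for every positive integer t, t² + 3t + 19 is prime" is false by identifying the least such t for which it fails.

t = 15

Check each positive integer t in order until t² + 3t + 19 is not prime.
For t = 1, 2, 3, 4, …, 12, 13, 14 the conclusion holds.
t = 15: t² + 3t + 19 = 289 = 17 × 17, composite.
Hence t = 15 is a counterexample.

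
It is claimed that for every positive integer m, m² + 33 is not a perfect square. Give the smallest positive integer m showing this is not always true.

Check each positive integer m in order until m² + 33 is a perfect square.
m = 1: 1² + 33 = 34, not a perfect square.
m = 2: 2² + 33 = 37, not a perfect square.
m = 3: 3² + 33 = 42, not a perfect square.
m = 4: 4² + 33 = 49 = 7², a perfect square.

m = 4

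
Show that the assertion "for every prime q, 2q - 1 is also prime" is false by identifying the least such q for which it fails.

q = 5

Check each prime q in order until 2q - 1 is not prime.
For q = 2, 3 the conclusion holds.
q = 5: 2q - 1 = 9 = 3 × 3, not prime.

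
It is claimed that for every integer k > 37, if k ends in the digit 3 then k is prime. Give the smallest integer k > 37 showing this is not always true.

A counterexample is any integer k > 37 such that k ends in the digit 3 but k is not prime; we check each in order.
For k = 43, 53 the conclusion holds.
k = 63: 63 ends in 3; 63 = 3 × 21, composite.
So k = 63 is the smallest counterexample.

k = 63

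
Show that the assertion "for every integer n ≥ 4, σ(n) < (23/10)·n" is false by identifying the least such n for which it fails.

n = 12

We need the least integer n ≥ 4 for which the claim fails.
For n = 4, 5, 6, 7, 8, 9, 10, 11 the conclusion holds.
n = 12: σ(12) = 28; 28 ≥ 138/5.
So n = 12 is the smallest counterexample.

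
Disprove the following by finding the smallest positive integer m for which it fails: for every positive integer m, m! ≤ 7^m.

m = 17

We need the least positive integer m for which m! > 7^m.
For m = 1, 2, 3, 4, …, 14, 15, 16 the conclusion holds.
m = 17: m! = 355687428096000 and 7^m = 232630513987207, so 355687428096000 > 232630513987207.
Hence m = 17 is a counterexample.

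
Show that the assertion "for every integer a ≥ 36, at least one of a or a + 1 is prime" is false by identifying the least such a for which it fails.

a = 38

We need the least integer a ≥ 36 for which a, a + 1 are both composite.
a = 36: 37 is prime.
a = 37: 37 is prime.
a = 38: 38 = 2 × 19; 39 = 3 × 13 — both composite.
Hence a = 38 is a counterexample.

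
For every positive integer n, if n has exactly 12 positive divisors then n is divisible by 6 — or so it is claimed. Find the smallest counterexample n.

Check each positive integer n in order until n has exactly 12 positive divisors but n is not divisible by 6.
For n = 60, 72, 84, 90, 96, 108, 126, 132 the conclusion holds.
n = 140: τ(140) = 12; 140 mod 6 = 2.

n = 140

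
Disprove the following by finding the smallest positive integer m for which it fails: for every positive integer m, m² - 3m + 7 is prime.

m = 6

A counterexample is any positive integer m such that m² - 3m + 7 is not prime; we check each in order.
For m = 1, 2, 3, 4, 5 the conclusion holds.
m = 6: m² - 3m + 7 = 25 = 5 × 5, composite.
Thus m = 6 disproves the claim, and no smaller m works.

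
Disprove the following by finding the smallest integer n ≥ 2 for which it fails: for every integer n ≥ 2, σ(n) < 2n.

n = 6

Check each integer n ≥ 2 in order until the claim fails.
n = 2: σ(2) = 3; 3 < 4.
n = 3: σ(3) = 4; 4 < 6.
n = 4: σ(4) = 7; 7 < 8.
n = 5: σ(5) = 6; 6 < 10.
n = 6: σ(6) = 12; 12 ≥ 12.
Hence n = 6 is a counterexample.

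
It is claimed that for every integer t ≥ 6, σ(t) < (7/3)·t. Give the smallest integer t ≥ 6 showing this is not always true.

A counterexample is any integer t ≥ 6 such that the claim fails; we check each in order.
For t = 6, 7, 8, 9, 10, 11 the conclusion holds.
t = 12: σ(12) = 28; 28 ≥ 28.

t = 12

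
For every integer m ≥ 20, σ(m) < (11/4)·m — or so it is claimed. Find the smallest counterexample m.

A counterexample is any integer m ≥ 20 such that the claim fails; we check each in order.
For m = 20, 21, 22, 23, …, 57, 58, 59 the conclusion holds.
m = 60: σ(60) = 168; 168 ≥ 165.
Hence m = 60 is a counterexample.

m = 60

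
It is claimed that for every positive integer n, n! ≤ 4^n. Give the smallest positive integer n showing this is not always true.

n = 9

A counterexample is any positive integer n such that n! > 4^n; we check each in order.
n = 1: n! = 1 and 4^n = 4, so 1 ≤ 4.
n = 2: n! = 2 and 4^n = 16, so 2 ≤ 16.
n = 3: n! = 6 and 4^n = 64, so 6 ≤ 64.
n = 4: n! = 24 and 4^n = 256, so 24 ≤ 256.
n = 5: n! = 120 and 4^n = 1024, so 120 ≤ 1024.
n = 6: n! = 720 and 4^n = 4096, so 720 ≤ 4096.
n = 7: n! = 5040 and 4^n = 16384, so 5040 ≤ 16384.
n = 8: n! = 40320 and 4^n = 65536, so 40320 ≤ 65536.
n = 9: n! = 362880 and 4^n = 262144, so 362880 > 262144.
Hence n = 9 is a counterexample.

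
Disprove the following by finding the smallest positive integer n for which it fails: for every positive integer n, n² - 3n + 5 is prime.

We need the least positive integer n for which n² - 3n + 5 is not prime.
n = 1: n² - 3n + 5 = 3, prime.
n = 2: n² - 3n + 5 = 3, prime.
n = 3: n² - 3n + 5 = 5, prime.
n = 4: n² - 3n + 5 = 9 = 3 × 3, composite.
So n = 4 is the smallest counterexample.

n = 4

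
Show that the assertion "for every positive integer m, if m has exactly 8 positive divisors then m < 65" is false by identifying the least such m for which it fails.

m = 66

For m = 24, 30, 40, 42, 54, 56 the conclusion holds.
m = 66: τ(66) = 8; 66 ≥ 65.
Thus m = 66 disproves the claim, and no smaller m works.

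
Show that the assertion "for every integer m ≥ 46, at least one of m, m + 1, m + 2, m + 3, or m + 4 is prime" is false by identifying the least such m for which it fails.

A counterexample is any integer m ≥ 46 such that m, m + 1, m + 2, m + 3, m + 4 are all composite; we check each in order.
For m = 46, 47 the conclusion holds.
m = 48: 48 = 2 × 24; 49 = 7 × 7; 50 = 2 × 25; 51 = 3 × 17; 52 = 2 × 26 — all composite.
So m = 48 is the smallest counterexample.

m = 48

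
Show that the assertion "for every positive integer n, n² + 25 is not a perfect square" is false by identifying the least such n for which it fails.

For n = 1, 2, 3, 4, …, 9, 10, 11 the conclusion holds.
n = 12: 12² + 25 = 169 = 13², a perfect square.
Hence n = 12 is a counterexample.

n = 12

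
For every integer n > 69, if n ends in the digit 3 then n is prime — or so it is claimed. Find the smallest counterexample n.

We need the least integer n > 69 for which n ends in the digit 3 but n is not prime.
For n = 73, 83 the conclusion holds.
n = 93: 93 ends in 3; 93 = 3 × 31, composite.
Thus n = 93 disproves the claim, and no smaller n works.

n = 93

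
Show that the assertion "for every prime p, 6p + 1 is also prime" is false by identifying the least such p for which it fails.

p = 19

Check each prime p in order until 6p + 1 is not prime.
The first 7 eligible values, up to p = 17, all satisfy the conclusion.
p = 19: 6p + 1 = 115 = 5 × 23, not prime.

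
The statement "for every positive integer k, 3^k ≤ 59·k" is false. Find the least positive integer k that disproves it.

Check each positive integer k in order until 3^k > 59·k.
The first 5 eligible values, up to k = 5, all satisfy the conclusion.
k = 6: 3^k = 729 and 59·k = 354, so 729 > 354.

k = 6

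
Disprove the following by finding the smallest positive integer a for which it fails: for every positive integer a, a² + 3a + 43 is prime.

a = 39

We need the least positive integer a for which a² + 3a + 43 is not prime.
The first 38 eligible values, up to a = 38, all satisfy the conclusion.
a = 39: a² + 3a + 43 = 1681 = 41 × 41, composite.
Thus a = 39 disproves the claim, and no smaller a works.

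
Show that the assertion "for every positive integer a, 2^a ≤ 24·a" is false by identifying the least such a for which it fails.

For a = 1, 2, 3, 4, 5, 6, 7 the conclusion holds.
a = 8: 2^a = 256 and 24·a = 192, so 256 > 192.
Thus a = 8 disproves the claim, and no smaller a works.

a = 8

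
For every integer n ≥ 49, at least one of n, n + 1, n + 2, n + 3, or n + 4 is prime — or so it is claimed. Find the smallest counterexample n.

A counterexample is any integer n ≥ 49 such that n, n + 1, n + 2, n + 3, n + 4 are all composite; we check each in order.
n = 49: 53 is prime.
n = 50: 53 is prime.
n = 51: 53 is prime.
n = 52: 53 is prime.
n = 53: 53 is prime.
n = 54: 54 = 2 × 27; 55 = 5 × 11; 56 = 2 × 28; 57 = 3 × 19; 58 = 2 × 29 — all composite.
So n = 54 is the smallest counterexample.

n = 54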